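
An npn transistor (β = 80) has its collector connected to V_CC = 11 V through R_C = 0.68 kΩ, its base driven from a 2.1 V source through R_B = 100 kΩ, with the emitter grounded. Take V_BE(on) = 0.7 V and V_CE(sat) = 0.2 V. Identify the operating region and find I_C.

active; I_C ≈ 1.1 mA

Assume active. Base-emitter loop: I_B = (V_BB − V_BE)/R_B = (2.1 − 0.7)/100 = 0.014 mA.
I_C = β·I_B = 80×0.014 = 1.12 mA.
V_CE = V_CC − I_C·R_C = 11 − 1.12×0.68 = 10.2 V > V_CE(sat), so the active-region assumption holds.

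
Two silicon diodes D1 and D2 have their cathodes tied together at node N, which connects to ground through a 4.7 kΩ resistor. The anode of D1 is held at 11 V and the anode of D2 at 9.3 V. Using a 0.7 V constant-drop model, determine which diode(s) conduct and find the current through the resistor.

Only D1 conducts; I_R ≈ 2.2 mA

Assume both conduct. Then node N would need to be at both 11−0.7 = 10.3 V and 9.3−0.7 = 8.6 V, which is impossible.
Assume only D1 conducts: V_N = 11 − 0.7 = 10.3 V, so I_R = 10.3/4.7 = 2.19 mA.
Check D2: its anode-to-cathode voltage is 9.3 − 10.3 = -1 V < 0.7 V, so it is off. The assumption is consistent.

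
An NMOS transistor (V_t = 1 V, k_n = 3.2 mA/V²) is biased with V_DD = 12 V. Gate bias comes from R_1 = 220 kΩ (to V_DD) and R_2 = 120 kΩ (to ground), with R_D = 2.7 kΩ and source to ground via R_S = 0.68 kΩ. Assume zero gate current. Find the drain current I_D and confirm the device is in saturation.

V_G = V_DD·R_2/(R_1+R_2) = 12×120/340 = 4.24 V.
Assume saturation: I_D = (k_n/2)(V_GS − V_t)² with V_GS = V_G − I_D·R_S = 4.24 − 0.68·I_D.
Substituting gives 0.74·I_D² − 8.04·I_D + 16.7 = 0, with roots I_D = 2.81 or 8.06 mA.
The root I_D = 8.06 mA gives V_GS = -1.24 V ≤ V_t, so take I_D = 2.81 mA.
Then V_GS = 2.33 V and V_DS = V_DD − I_D(R_D+R_S) = 12 − 2.81×3.38 = 2.5 V.
Saturation requires V_DS ≥ V_GS − V_t = 1.33 V; 2.5 ≥ 1.33 ✓.

I_D ≈ 2.8 mA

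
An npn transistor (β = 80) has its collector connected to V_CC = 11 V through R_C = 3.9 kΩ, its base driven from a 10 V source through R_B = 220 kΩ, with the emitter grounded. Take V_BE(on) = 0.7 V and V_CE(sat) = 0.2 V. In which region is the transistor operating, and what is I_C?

saturation; I_C ≈ 2.8 mA

Assume active: I_B = (10 − 0.7)/220 = 0.0423 mA, giving I_C = β·I_B = 3.38 mA.
But then V_CE = 11 − 3.38×3.9 = -2.19 V < V_CE(sat) = 0.2 V — impossible in the active region.
So the transistor is saturated. With V_CE = 0.2 V, I_C = (V_CC − 0.2)/R_C = 10.8/3.9 = 2.77 mA.
Check: β·I_B = 3.38 mA > I_C = 2.77 mA, confirming saturation.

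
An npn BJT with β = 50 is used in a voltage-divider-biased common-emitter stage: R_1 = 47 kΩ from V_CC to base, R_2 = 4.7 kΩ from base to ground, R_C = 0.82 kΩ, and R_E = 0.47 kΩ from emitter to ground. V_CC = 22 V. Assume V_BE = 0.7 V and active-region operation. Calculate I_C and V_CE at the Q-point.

I_C ≈ 2.3 mA, V_CE ≈ 19 V

Thevenize the base divider: V_Th = V_CC·R_2/(R_1+R_2) = 22×4.7/51.7 = 2 V, R_Th = R_1‖R_2 = 4.27 kΩ.
Base-emitter loop: V_Th = I_B·R_Th + V_BE + (β+1)I_B·R_E, so I_B = (2 − 0.7) / (4.27 + 51×0.47) = 0.046 mA.
I_C = β·I_B = 50×0.046 = 2.3 mA, and I_E = (β+1)I_B = 2.35 mA.
V_CE = V_CC − I_C·R_C − I_E·R_E = 22 − 2.3×0.82 − 2.35×0.47 = 19 V.
V_CE = 19 V > 0.2 V confirms active-region operation.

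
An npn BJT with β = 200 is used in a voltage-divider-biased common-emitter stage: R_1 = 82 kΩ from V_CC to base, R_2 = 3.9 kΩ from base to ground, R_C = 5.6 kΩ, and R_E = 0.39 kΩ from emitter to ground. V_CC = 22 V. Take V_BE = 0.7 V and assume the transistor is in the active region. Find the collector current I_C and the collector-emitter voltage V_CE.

I_C ≈ 0.73 mA, V_CE ≈ 18 V

Thevenize the base divider: V_Th = V_CC·R_2/(R_1+R_2) = 22×3.9/85.9 = 0.999 V, R_Th = R_1‖R_2 = 3.72 kΩ.
Base-emitter loop: V_Th = I_B·R_Th + V_BE + (β+1)I_B·R_E, so I_B = (0.999 − 0.7) / (3.72 + 201×0.39) = 0.00364 mA.
I_C = β·I_B = 200×0.00364 = 0.728 mA, and I_E = (β+1)I_B = 0.732 mA.
V_CE = V_CC − I_C·R_C − I_E·R_E = 22 − 0.728×5.6 − 0.732×0.39 = 17.6 V.
V_CE = 17.6 V > 0.2 V confirms active-region operation.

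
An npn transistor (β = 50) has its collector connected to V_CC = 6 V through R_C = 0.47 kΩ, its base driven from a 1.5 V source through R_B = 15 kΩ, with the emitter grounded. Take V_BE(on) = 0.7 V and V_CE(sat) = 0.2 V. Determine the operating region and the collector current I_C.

Assume active. Base-emitter loop: I_B = (V_BB − V_BE)/R_B = (1.5 − 0.7)/15 = 0.0533 mA.
I_C = β·I_B = 50×0.0533 = 2.67 mA.
V_CE = V_CC − I_C·R_C = 6 − 2.67×0.47 = 4.75 V > V_CE(sat), so the active-region assumption holds.

active; I_C ≈ 2.7 mA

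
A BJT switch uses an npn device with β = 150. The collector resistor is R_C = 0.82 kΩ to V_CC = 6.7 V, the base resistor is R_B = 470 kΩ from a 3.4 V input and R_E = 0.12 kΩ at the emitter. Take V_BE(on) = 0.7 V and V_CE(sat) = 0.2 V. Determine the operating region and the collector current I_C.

Assume active. Base-emitter loop: I_B = (V_BB − V_BE)/(R_B + (β+1)R_E) = (3.4 − 0.7)/(470 + 151×0.12) = 0.00553 mA.
I_C = β·I_B = 150×0.00553 = 0.83 mA.
V_CE = V_CC − I_C·R_C − I_E·R_E = 6.7 − 0.83×0.82 − 0.835×0.12 = 5.92 V > V_CE(sat), so the active-region assumption holds.

active; I_C ≈ 0.83 mA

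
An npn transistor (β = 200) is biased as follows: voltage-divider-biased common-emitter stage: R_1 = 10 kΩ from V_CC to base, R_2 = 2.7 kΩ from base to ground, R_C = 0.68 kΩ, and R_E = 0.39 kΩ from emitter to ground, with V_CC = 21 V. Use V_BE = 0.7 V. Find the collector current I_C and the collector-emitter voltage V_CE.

I_C ≈ 9.4 mA, V_CE ≈ 11 V

Thevenize the base divider: V_Th = V_CC·R_2/(R_1+R_2) = 21×2.7/12.7 = 4.46 V, R_Th = R_1‖R_2 = 2.13 kΩ.
Base-emitter loop: V_Th = I_B·R_Th + V_BE + (β+1)I_B·R_E, so I_B = (4.46 − 0.7) / (2.13 + 201×0.39) = 0.0468 mA.
I_C = β·I_B = 200×0.0468 = 9.35 mA, and I_E = (β+1)I_B = 9.4 mA.
V_CE = V_CC − I_C·R_C − I_E·R_E = 21 − 9.35×0.68 − 9.4×0.39 = 11 V.
V_CE = 11 V > 0.2 V confirms active-region operation.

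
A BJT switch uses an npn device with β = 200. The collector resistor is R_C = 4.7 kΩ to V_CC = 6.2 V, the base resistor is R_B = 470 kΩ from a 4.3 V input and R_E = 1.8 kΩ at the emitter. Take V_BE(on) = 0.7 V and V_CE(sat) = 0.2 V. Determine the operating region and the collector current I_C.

active; I_C ≈ 0.87 mA

Assume active. Base-emitter loop: I_B = (V_BB − V_BE)/(R_B + (β+1)R_E) = (4.3 − 0.7)/(470 + 201×1.8) = 0.00433 mA.
I_C = β·I_B = 200×0.00433 = 0.866 mA.
V_CE = V_CC − I_C·R_C − I_E·R_E = 6.2 − 0.866×4.7 − 0.87×1.8 = 0.566 V > V_CE(sat), so the active-region assumption holds.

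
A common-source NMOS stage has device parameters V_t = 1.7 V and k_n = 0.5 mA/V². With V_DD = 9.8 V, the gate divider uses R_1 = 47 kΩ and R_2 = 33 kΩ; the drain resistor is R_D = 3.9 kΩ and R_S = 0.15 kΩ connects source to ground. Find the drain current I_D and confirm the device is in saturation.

V_G = V_DD·R_2/(R_1+R_2) = 9.8×33/80 = 4.04 V.
Assume saturation: I_D = (k_n/2)(V_GS − V_t)² with V_GS = V_G − I_D·R_S = 4.04 − 0.15·I_D.
Substituting gives 0.00562·I_D² − 1.18·I_D + 1.37 = 0, with roots I_D = 1.17 or 208 mA.
The root I_D = 208 mA gives V_GS = -27.1 V ≤ V_t, so take I_D = 1.17 mA.
Then V_GS = 3.87 V and V_DS = V_DD − I_D(R_D+R_S) = 9.8 − 1.17×4.05 = 5.05 V.
Saturation requires V_DS ≥ V_GS − V_t = 2.17 V; 5.05 ≥ 2.17 ✓.

I_D ≈ 1.2 mA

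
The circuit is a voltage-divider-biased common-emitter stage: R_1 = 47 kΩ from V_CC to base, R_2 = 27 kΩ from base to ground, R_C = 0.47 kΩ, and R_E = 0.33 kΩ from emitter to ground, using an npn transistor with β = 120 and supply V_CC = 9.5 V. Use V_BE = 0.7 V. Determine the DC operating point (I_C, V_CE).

Thevenize the base divider: V_Th = V_CC·R_2/(R_1+R_2) = 9.5×27/74 = 3.47 V, R_Th = R_1‖R_2 = 17.1 kΩ.
Base-emitter loop: V_Th = I_B·R_Th + V_BE + (β+1)I_B·R_E, so I_B = (3.47 − 0.7) / (17.1 + 121×0.33) = 0.0485 mA.
I_C = β·I_B = 120×0.0485 = 5.82 mA, and I_E = (β+1)I_B = 5.86 mA.
V_CE = V_CC − I_C·R_C − I_E·R_E = 9.5 − 5.82×0.47 − 5.86×0.33 = 4.83 V.
V_CE = 4.83 V > 0.2 V confirms active-region operation.

I_C ≈ 5.8 mA, V_CE ≈ 4.8 V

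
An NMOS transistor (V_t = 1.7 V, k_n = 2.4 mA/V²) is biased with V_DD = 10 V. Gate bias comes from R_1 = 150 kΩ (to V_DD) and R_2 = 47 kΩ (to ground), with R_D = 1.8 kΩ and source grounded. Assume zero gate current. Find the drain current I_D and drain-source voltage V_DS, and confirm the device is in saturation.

I_D ≈ 0.56 mA, V_DS ≈ 9 V

V_G = V_DD·R_2/(R_1+R_2) = 10×47/197 = 2.39 V. With the source grounded, V_GS = V_G = 2.39 V.
Assume saturation: I_D = (k_n/2)(V_GS − V_t)² = (2.4/2)×(2.39 − 1.7)² = 1.2×0.686² = 0.564 mA.
V_DS = V_DD − I_D·R_D = 10 − 0.564×1.8 = 8.98 V.
Saturation requires V_DS ≥ V_GS − V_t = 0.686 V; 8.98 ≥ 0.686 ✓.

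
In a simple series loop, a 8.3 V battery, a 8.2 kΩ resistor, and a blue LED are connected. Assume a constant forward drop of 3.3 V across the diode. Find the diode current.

I ≈ 0.61 mA

KVL around the loop: 8.3 = V_D + I·R = 3.3 + I × 8.2 kΩ.
So I = (8.3 − 3.3) / 8.2 kΩ = 5 / 8.2 = 0.61 mA.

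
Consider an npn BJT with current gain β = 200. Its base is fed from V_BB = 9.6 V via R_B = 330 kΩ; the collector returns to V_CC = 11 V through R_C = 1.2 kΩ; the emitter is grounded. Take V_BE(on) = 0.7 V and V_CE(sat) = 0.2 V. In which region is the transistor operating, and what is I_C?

active; I_C ≈ 5.4 mA

Assume active. Base-emitter loop: I_B = (V_BB − V_BE)/R_B = (9.6 − 0.7)/330 = 0.027 mA.
I_C = β·I_B = 200×0.027 = 5.39 mA.
V_CE = V_CC − I_C·R_C = 11 − 5.39×1.2 = 4.53 V > V_CE(sat), so the active-region assumption holds.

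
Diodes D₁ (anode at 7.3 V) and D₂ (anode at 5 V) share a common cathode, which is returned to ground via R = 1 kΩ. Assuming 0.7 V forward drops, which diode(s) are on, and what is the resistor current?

Assume both conduct. Then node N would need to be at both 7.3−0.7 = 6.6 V and 5−0.7 = 4.3 V, which is impossible.
Assume only D₁ conducts: V_N = 7.3 − 0.7 = 6.6 V, so I_R = 6.6/1 = 6.6 mA.
Check D₂: its anode-to-cathode voltage is 5 − 6.6 = -1.6 V < 0.7 V, so it is off. The assumption is consistent.

Only D₁ conducts; I_R ≈ 6.6 mA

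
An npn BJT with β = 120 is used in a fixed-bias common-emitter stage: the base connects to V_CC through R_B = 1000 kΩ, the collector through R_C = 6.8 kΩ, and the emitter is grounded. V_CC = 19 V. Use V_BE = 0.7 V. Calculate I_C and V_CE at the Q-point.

Base loop: V_CC = I_B·R_B + V_BE, so I_B = (19 − 0.7)/1000 kΩ = 0.0183 mA.
In the active region I_C = β·I_B = 120 × 0.0183 = 2.2 mA.
Collector loop: V_CE = V_CC − I_C·R_C = 19 − 2.2×6.8 = 4.07 V.
Since V_CE = 4.07 V > V_CE(sat) ≈ 0.2 V, the transistor is in the active region as assumed.

I_C ≈ 2.2 mA, V_CE ≈ 4.1 V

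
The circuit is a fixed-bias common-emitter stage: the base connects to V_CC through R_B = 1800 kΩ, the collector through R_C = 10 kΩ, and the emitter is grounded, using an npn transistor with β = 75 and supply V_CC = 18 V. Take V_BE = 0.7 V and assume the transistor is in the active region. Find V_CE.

Base loop: V_CC = I_B·R_B + V_BE, so I_B = (18 − 0.7)/1800 kΩ = 0.00961 mA.
In the active region I_C = β·I_B = 75 × 0.00961 = 0.721 mA.
Collector loop: V_CE = V_CC − I_C·R_C = 18 − 0.721×10 = 10.8 V.
Since V_CE = 10.8 V > V_CE(sat) ≈ 0.2 V, the transistor is in the active region as assumed.

V_CE ≈ 11 V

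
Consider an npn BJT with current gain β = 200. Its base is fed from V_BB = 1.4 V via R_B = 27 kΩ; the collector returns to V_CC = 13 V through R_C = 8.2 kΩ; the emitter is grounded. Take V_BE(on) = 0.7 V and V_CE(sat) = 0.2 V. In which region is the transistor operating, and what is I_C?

saturation; I_C ≈ 1.6 mA

Assume active: I_B = (1.4 − 0.7)/27 = 0.0259 mA, giving I_C = β·I_B = 5.19 mA.
But then V_CE = 13 − 5.19×8.2 = -29.5 V < V_CE(sat) = 0.2 V — impossible in the active region.
So the transistor is saturated. With V_CE = 0.2 V, I_C = (V_CC − 0.2)/R_C = 12.8/8.2 = 1.56 mA.
Check: β·I_B = 5.19 mA > I_C = 1.56 mA, confirming saturation.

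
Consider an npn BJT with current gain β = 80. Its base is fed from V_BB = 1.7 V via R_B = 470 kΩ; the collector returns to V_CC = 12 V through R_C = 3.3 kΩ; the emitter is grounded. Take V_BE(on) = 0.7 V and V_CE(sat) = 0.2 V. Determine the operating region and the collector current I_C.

active; I_C ≈ 0.17 mA

Assume active. Base-emitter loop: I_B = (V_BB − V_BE)/R_B = (1.7 − 0.7)/470 = 0.00213 mA.
I_C = β·I_B = 80×0.00213 = 0.17 mA.
V_CE = V_CC − I_C·R_C = 12 − 0.17×3.3 = 11.4 V > V_CE(sat), so the active-region assumption holds.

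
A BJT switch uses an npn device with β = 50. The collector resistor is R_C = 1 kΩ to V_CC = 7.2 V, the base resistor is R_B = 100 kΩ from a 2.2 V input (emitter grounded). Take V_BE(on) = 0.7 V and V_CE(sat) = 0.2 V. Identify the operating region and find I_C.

Assume active. Base-emitter loop: I_B = (V_BB − V_BE)/R_B = (2.2 − 0.7)/100 = 0.015 mA.
I_C = β·I_B = 50×0.015 = 0.75 mA.
V_CE = V_CC − I_C·R_C = 7.2 − 0.75×1 = 6.45 V > V_CE(sat), so the active-region assumption holds.

active; I_C ≈ 0.75 mA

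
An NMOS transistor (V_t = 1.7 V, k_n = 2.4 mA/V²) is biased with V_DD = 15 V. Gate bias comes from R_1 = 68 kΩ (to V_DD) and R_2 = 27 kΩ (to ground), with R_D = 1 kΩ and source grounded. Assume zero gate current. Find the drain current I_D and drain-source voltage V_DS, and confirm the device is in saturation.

I_D ≈ 7.9 mA, V_DS ≈ 7.1 V

V_G = V_DD·R_2/(R_1+R_2) = 15×27/95 = 4.26 V. With the source grounded, V_GS = V_G = 4.26 V.
Assume saturation: I_D = (k_n/2)(V_GS − V_t)² = (2.4/2)×(4.26 − 1.7)² = 1.2×2.56² = 7.88 mA.
V_DS = V_DD − I_D·R_D = 15 − 7.88×1 = 7.12 V.
Saturation requires V_DS ≥ V_GS − V_t = 2.56 V; 7.12 ≥ 2.56 ✓.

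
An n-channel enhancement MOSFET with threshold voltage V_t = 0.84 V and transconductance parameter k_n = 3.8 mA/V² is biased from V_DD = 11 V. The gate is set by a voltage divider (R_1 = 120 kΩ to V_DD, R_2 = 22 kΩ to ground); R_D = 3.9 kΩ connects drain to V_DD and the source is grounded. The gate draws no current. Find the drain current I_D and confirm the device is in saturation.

I_D ≈ 1.4 mA

V_G = V_DD·R_2/(R_1+R_2) = 11×22/142 = 1.7 V. With the source grounded, V_GS = V_G = 1.7 V.
Assume saturation: I_D = (k_n/2)(V_GS − V_t)² = (3.8/2)×(1.7 − 0.84)² = 1.9×0.864² = 1.42 mA.
V_DS = V_DD − I_D·R_D = 11 − 1.42×3.9 = 5.47 V.
Saturation requires V_DS ≥ V_GS − V_t = 0.864 V; 5.47 ≥ 0.864 ✓.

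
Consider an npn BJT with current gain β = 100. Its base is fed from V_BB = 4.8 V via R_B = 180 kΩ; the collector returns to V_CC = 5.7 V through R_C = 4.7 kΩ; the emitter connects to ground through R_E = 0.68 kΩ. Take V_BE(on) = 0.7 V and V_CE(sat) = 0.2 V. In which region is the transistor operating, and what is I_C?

Assume active: I_B = (4.8 − 0.7)/(180 + 101×0.68) = 0.0165 mA, I_C = β·I_B = 1.65 mA.
Then V_CE = 5.7 − 1.65×4.7 − 1.67×0.68 = -3.18 V < 0.2 V — the active assumption fails.
Re-solve with V_CE = 0.2 V. KCL at the emitter: V_E/R_E = (V_BB−0.7−V_E)/R_B + (V_CC−0.2−V_E)/R_C, giving V_E = 0.706 V.
I_C = (V_CC − 0.2 − V_E)/R_C = (5.5 − 0.706)/4.7 = 1.02 mA.
Check: I_B = (4.1 − 0.706)/180 = 0.0189 mA, and β·I_B = 1.89 mA > I_C, confirming saturation.

saturation; I_C ≈ 1 mA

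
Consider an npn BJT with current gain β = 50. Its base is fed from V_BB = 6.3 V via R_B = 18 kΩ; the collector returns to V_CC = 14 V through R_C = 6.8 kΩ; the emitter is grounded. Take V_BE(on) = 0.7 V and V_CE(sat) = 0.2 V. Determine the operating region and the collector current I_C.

saturation; I_C ≈ 2 mA

Assume active: I_B = (6.3 − 0.7)/18 = 0.311 mA, giving I_C = β·I_B = 15.6 mA.
But then V_CE = 14 − 15.6×6.8 = -91.8 V < V_CE(sat) = 0.2 V — impossible in the active region.
So the transistor is saturated. With V_CE = 0.2 V, I_C = (V_CC − 0.2)/R_C = 13.8/6.8 = 2.03 mA.
Check: β·I_B = 15.6 mA > I_C = 2.03 mA, confirming saturation.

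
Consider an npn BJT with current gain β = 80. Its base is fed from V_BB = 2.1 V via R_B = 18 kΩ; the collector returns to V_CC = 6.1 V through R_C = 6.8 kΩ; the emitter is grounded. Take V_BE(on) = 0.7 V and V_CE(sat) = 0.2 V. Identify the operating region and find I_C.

saturation; I_C ≈ 0.87 mA

Assume active: I_B = (2.1 − 0.7)/18 = 0.0778 mA, giving I_C = β·I_B = 6.22 mA.
But then V_CE = 6.1 − 6.22×6.8 = -36.2 V < V_CE(sat) = 0.2 V — impossible in the active region.
So the transistor is saturated. With V_CE = 0.2 V, I_C = (V_CC − 0.2)/R_C = 5.9/6.8 = 0.868 mA.
Check: β·I_B = 6.22 mA > I_C = 0.868 mA, confirming saturation.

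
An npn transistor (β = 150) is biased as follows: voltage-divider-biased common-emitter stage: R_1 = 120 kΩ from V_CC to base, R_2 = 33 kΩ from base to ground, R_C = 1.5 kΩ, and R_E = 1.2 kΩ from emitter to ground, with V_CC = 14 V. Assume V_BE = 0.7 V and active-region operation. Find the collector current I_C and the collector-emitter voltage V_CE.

I_C ≈ 1.7 mA, V_CE ≈ 9.5 V

Thevenize the base divider: V_Th = V_CC·R_2/(R_1+R_2) = 14×33/153 = 3.02 V, R_Th = R_1‖R_2 = 25.9 kΩ.
Base-emitter loop: V_Th = I_B·R_Th + V_BE + (β+1)I_B·R_E, so I_B = (3.02 − 0.7) / (25.9 + 151×1.2) = 0.0112 mA.
I_C = β·I_B = 150×0.0112 = 1.68 mA, and I_E = (β+1)I_B = 1.69 mA.
V_CE = V_CC − I_C·R_C − I_E·R_E = 14 − 1.68×1.5 − 1.69×1.2 = 9.45 V.
V_CE = 9.45 V > 0.2 V confirms active-region operation.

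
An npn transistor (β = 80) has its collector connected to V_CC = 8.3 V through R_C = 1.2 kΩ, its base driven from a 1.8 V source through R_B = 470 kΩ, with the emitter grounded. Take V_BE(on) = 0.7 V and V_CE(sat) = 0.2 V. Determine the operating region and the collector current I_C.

Assume active. Base-emitter loop: I_B = (V_BB − V_BE)/R_B = (1.8 − 0.7)/470 = 0.00234 mA.
I_C = β·I_B = 80×0.00234 = 0.187 mA.
V_CE = V_CC − I_C·R_C = 8.3 − 0.187×1.2 = 8.08 V > V_CE(sat), so the active-region assumption holds.

active; I_C ≈ 0.19 mA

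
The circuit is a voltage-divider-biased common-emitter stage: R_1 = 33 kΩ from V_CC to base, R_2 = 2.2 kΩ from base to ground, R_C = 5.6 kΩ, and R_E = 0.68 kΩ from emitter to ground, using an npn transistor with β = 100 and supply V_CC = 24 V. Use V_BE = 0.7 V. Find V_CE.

V_CE ≈ 17 V

Thevenize the base divider: V_Th = V_CC·R_2/(R_1+R_2) = 24×2.2/35.2 = 1.5 V, R_Th = R_1‖R_2 = 2.06 kΩ.
Base-emitter loop: V_Th = I_B·R_Th + V_BE + (β+1)I_B·R_E, so I_B = (1.5 − 0.7) / (2.06 + 101×0.68) = 0.0113 mA.
I_C = β·I_B = 100×0.0113 = 1.13 mA, and I_E = (β+1)I_B = 1.14 mA.
V_CE = V_CC − I_C·R_C − I_E·R_E = 24 − 1.13×5.6 − 1.14×0.68 = 16.9 V.
V_CE = 16.9 V > 0.2 V confirms active-region operation.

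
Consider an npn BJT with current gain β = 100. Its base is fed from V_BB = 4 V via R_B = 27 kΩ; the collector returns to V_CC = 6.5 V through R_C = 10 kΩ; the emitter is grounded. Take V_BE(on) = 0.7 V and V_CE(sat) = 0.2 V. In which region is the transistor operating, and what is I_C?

saturation; I_C ≈ 0.63 mA

Assume active: I_B = (4 − 0.7)/27 = 0.122 mA, giving I_C = β·I_B = 12.2 mA.
But then V_CE = 6.5 − 12.2×10 = -116 V < V_CE(sat) = 0.2 V — impossible in the active region.
So the transistor is saturated. With V_CE = 0.2 V, I_C = (V_CC − 0.2)/R_C = 6.3/10 = 0.63 mA.
Check: β·I_B = 12.2 mA > I_C = 0.63 mA, confirming saturation.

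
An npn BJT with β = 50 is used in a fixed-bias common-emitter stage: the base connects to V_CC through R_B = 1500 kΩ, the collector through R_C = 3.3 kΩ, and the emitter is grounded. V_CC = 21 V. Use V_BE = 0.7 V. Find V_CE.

V_CE ≈ 19 V

Base loop: V_CC = I_B·R_B + V_BE, so I_B = (21 − 0.7)/1500 kΩ = 0.0135 mA.
In the active region I_C = β·I_B = 50 × 0.0135 = 0.677 mA.
Collector loop: V_CE = V_CC − I_C·R_C = 21 − 0.677×3.3 = 18.8 V.
Since V_CE = 18.8 V > V_CE(sat) ≈ 0.2 V, the transistor is in the active region as assumed.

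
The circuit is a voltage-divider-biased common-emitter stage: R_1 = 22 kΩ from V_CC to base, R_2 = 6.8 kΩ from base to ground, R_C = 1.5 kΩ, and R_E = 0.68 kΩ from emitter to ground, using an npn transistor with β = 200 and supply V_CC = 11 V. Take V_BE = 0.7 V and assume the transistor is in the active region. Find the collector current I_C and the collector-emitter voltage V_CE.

I_C ≈ 2.7 mA, V_CE ≈ 5.2 V

Thevenize the base divider: V_Th = V_CC·R_2/(R_1+R_2) = 11×6.8/28.8 = 2.6 V, R_Th = R_1‖R_2 = 5.19 kΩ.
Base-emitter loop: V_Th = I_B·R_Th + V_BE + (β+1)I_B·R_E, so I_B = (2.6 − 0.7) / (5.19 + 201×0.68) = 0.0134 mA.
I_C = β·I_B = 200×0.0134 = 2.67 mA, and I_E = (β+1)I_B = 2.69 mA.
V_CE = V_CC − I_C·R_C − I_E·R_E = 11 − 2.67×1.5 − 2.69×0.68 = 5.16 V.
V_CE = 5.16 V > 0.2 V confirms active-region operation.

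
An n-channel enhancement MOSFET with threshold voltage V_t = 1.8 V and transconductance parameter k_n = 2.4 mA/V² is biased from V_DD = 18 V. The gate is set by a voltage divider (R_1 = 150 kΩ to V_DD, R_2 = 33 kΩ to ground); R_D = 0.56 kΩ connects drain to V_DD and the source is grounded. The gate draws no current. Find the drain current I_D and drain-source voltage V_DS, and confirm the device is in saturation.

V_G = V_DD·R_2/(R_1+R_2) = 18×33/183 = 3.25 V. With the source grounded, V_GS = V_G = 3.25 V.
Assume saturation: I_D = (k_n/2)(V_GS − V_t)² = (2.4/2)×(3.25 − 1.8)² = 1.2×1.45² = 2.51 mA.
V_DS = V_DD − I_D·R_D = 18 − 2.51×0.56 = 16.6 V.
Saturation requires V_DS ≥ V_GS − V_t = 1.45 V; 16.6 ≥ 1.45 ✓.

I_D ≈ 2.5 mA, V_DS ≈ 17 V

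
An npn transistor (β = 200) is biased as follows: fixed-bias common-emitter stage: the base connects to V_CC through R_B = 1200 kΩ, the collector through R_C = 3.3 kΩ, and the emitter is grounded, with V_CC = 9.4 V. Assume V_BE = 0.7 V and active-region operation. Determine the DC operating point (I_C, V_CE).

I_C ≈ 1.5 mA, V_CE ≈ 4.6 V

Base loop: V_CC = I_B·R_B + V_BE, so I_B = (9.4 − 0.7)/1200 kΩ = 0.00725 mA.
In the active region I_C = β·I_B = 200 × 0.00725 = 1.45 mA.
Collector loop: V_CE = V_CC − I_C·R_C = 9.4 − 1.45×3.3 = 4.62 V.
Since V_CE = 4.62 V > V_CE(sat) ≈ 0.2 V, the transistor is in the active region as assumed.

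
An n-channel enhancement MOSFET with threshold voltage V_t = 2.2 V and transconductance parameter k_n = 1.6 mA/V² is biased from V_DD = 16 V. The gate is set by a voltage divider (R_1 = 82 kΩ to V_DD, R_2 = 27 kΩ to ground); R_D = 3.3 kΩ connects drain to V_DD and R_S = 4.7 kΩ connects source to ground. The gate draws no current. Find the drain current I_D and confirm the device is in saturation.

V_G = V_DD·R_2/(R_1+R_2) = 16×27/109 = 3.96 V.
Assume saturation: I_D = (k_n/2)(V_GS − V_t)² with V_GS = V_G − I_D·R_S = 3.96 − 4.7·I_D.
Substituting gives 17.7·I_D² − 14.3·I_D + 2.49 = 0, with roots I_D = 0.255 or 0.552 mA.
The root I_D = 0.552 mA gives V_GS = 1.37 V ≤ V_t, so take I_D = 0.255 mA.
Then V_GS = 2.76 V and V_DS = V_DD − I_D(R_D+R_S) = 16 − 0.255×8 = 14 V.
Saturation requires V_DS ≥ V_GS − V_t = 0.565 V; 14 ≥ 0.565 ✓.

I_D ≈ 0.26 mA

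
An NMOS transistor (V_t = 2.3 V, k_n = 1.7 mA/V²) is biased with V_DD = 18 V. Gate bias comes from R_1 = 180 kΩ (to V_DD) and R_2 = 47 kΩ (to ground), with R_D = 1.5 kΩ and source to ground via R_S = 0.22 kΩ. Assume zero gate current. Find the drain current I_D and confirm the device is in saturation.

I_D ≈ 1.2 mA

V_G = V_DD·R_2/(R_1+R_2) = 18×47/227 = 3.73 V.
Assume saturation: I_D = (k_n/2)(V_GS − V_t)² with V_GS = V_G − I_D·R_S = 3.73 − 0.22·I_D.
Substituting gives 0.0411·I_D² − 1.53·I_D + 1.73 = 0, with roots I_D = 1.16 or 36.1 mA.
The root I_D = 36.1 mA gives V_GS = -4.22 V ≤ V_t, so take I_D = 1.16 mA.
Then V_GS = 3.47 V and V_DS = V_DD − I_D(R_D+R_S) = 18 − 1.16×1.72 = 16 V.
Saturation requires V_DS ≥ V_GS − V_t = 1.17 V; 16 ≥ 1.17 ✓.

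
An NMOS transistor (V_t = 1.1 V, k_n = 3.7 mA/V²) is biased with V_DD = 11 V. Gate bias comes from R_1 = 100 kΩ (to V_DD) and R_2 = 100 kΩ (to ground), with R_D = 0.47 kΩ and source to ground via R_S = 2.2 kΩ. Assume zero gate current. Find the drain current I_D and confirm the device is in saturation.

I_D ≈ 1.6 mA

V_G = V_DD·R_2/(R_1+R_2) = 11×100/200 = 5.5 V.
Assume saturation: I_D = (k_n/2)(V_GS − V_t)² with V_GS = V_G − I_D·R_S = 5.5 − 2.2·I_D.
Substituting gives 8.95·I_D² − 36.8·I_D + 35.8 = 0, with roots I_D = 1.58 or 2.53 mA.
The root I_D = 2.53 mA gives V_GS = -0.0698 V ≤ V_t, so take I_D = 1.58 mA.
Then V_GS = 2.02 V and V_DS = V_DD − I_D(R_D+R_S) = 11 − 1.58×2.67 = 6.78 V.
Saturation requires V_DS ≥ V_GS − V_t = 0.924 V; 6.78 ≥ 0.924 ✓.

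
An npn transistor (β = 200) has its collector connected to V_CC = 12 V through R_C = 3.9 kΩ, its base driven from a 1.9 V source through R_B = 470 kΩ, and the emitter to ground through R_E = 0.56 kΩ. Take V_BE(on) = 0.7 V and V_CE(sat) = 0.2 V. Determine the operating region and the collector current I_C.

active; I_C ≈ 0.41 mA

Assume active. Base-emitter loop: I_B = (V_BB − V_BE)/(R_B + (β+1)R_E) = (1.9 − 0.7)/(470 + 201×0.56) = 0.00206 mA.
I_C = β·I_B = 200×0.00206 = 0.412 mA.
V_CE = V_CC − I_C·R_C − I_E·R_E = 12 − 0.412×3.9 − 0.414×0.56 = 10.2 V > V_CE(sat), so the active-region assumption holds.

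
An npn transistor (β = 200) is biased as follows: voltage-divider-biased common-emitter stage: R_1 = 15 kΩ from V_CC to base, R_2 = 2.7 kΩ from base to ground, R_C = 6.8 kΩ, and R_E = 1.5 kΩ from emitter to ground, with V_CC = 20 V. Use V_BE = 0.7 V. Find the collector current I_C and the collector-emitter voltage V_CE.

I_C ≈ 1.5 mA, V_CE ≈ 7.1 V

Thevenize the base divider: V_Th = V_CC·R_2/(R_1+R_2) = 20×2.7/17.7 = 3.05 V, R_Th = R_1‖R_2 = 2.29 kΩ.
Base-emitter loop: V_Th = I_B·R_Th + V_BE + (β+1)I_B·R_E, so I_B = (3.05 − 0.7) / (2.29 + 201×1.5) = 0.00774 mA.
I_C = β·I_B = 200×0.00774 = 1.55 mA, and I_E = (β+1)I_B = 1.56 mA.
V_CE = V_CC − I_C·R_C − I_E·R_E = 20 − 1.55×6.8 − 1.56×1.5 = 7.14 V.
V_CE = 7.14 V > 0.2 V confirms active-region operation.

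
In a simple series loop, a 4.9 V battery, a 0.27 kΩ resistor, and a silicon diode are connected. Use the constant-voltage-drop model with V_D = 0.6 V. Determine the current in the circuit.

I ≈ 16 mA

KVL around the loop: 4.9 = V_D + I·R = 0.6 + I × 0.27 kΩ.
So I = (4.9 − 0.6) / 0.27 kΩ = 4.3 / 0.27 = 15.9 mA.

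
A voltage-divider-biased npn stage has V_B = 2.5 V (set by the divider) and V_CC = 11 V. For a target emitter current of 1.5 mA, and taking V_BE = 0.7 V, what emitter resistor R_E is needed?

R_E ≈ 1.2 kΩ

V_E = V_B − V_BE = 2.5 − 0.7 = 1.8 V.
R_E = V_E / I_E = 1.8 / 1.5 = 1.2 kΩ.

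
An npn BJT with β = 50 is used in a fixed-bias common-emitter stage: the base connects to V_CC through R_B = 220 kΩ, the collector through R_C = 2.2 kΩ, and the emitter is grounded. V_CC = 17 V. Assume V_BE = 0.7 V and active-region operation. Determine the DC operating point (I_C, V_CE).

I_C ≈ 3.7 mA, V_CE ≈ 8.8 V

Base loop: V_CC = I_B·R_B + V_BE, so I_B = (17 − 0.7)/220 kΩ = 0.0741 mA.
In the active region I_C = β·I_B = 50 × 0.0741 = 3.7 mA.
Collector loop: V_CE = V_CC − I_C·R_C = 17 − 3.7×2.2 = 8.85 V.
Since V_CE = 8.85 V > V_CE(sat) ≈ 0.2 V, the transistor is in the active region as assumed.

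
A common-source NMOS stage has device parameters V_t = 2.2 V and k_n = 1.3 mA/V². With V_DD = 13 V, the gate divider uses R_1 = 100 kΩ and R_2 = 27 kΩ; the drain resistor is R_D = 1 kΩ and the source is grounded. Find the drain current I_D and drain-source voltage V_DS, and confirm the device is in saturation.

I_D ≈ 0.21 mA, V_DS ≈ 13 V

V_G = V_DD·R_2/(R_1+R_2) = 13×27/127 = 2.76 V. With the source grounded, V_GS = V_G = 2.76 V.
Assume saturation: I_D = (k_n/2)(V_GS − V_t)² = (1.3/2)×(2.76 − 2.2)² = 0.65×0.564² = 0.207 mA.
V_DS = V_DD − I_D·R_D = 13 − 0.207×1 = 12.8 V.
Saturation requires V_DS ≥ V_GS − V_t = 0.564 V; 12.8 ≥ 0.564 ✓.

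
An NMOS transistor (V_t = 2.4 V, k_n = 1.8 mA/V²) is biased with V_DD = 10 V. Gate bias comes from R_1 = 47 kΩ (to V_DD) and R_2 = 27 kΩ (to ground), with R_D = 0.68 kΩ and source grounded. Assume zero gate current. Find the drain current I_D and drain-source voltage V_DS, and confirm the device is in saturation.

V_G = V_DD·R_2/(R_1+R_2) = 10×27/74 = 3.65 V. With the source grounded, V_GS = V_G = 3.65 V.
Assume saturation: I_D = (k_n/2)(V_GS − V_t)² = (1.8/2)×(3.65 − 2.4)² = 0.9×1.25² = 1.4 mA.
V_DS = V_DD − I_D·R_D = 10 − 1.4×0.68 = 9.05 V.
Saturation requires V_DS ≥ V_GS − V_t = 1.25 V; 9.05 ≥ 1.25 ✓.

I_D ≈ 1.4 mA, V_DS ≈ 9 V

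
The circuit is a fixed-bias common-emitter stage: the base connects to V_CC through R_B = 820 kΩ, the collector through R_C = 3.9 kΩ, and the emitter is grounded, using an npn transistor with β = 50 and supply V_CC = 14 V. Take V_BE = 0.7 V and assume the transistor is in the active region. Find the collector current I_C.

Base loop: V_CC = I_B·R_B + V_BE, so I_B = (14 − 0.7)/820 kΩ = 0.0162 mA.
In the active region I_C = β·I_B = 50 × 0.0162 = 0.811 mA.
Collector loop: V_CE = V_CC − I_C·R_C = 14 − 0.811×3.9 = 10.8 V.
Since V_CE = 10.8 V > V_CE(sat) ≈ 0.2 V, the transistor is in the active region as assumed.

I_C ≈ 0.81 mA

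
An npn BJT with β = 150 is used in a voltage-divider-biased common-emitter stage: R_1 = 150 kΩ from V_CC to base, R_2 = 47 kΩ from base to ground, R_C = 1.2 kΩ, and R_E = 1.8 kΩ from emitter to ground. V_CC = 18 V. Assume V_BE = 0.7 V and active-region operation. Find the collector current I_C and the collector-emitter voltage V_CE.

Thevenize the base divider: V_Th = V_CC·R_2/(R_1+R_2) = 18×47/197 = 4.29 V, R_Th = R_1‖R_2 = 35.8 kΩ.
Base-emitter loop: V_Th = I_B·R_Th + V_BE + (β+1)I_B·R_E, so I_B = (4.29 − 0.7) / (35.8 + 151×1.8) = 0.0117 mA.
I_C = β·I_B = 150×0.0117 = 1.75 mA, and I_E = (β+1)I_B = 1.76 mA.
V_CE = V_CC − I_C·R_C − I_E·R_E = 18 − 1.75×1.2 − 1.76×1.8 = 12.7 V.
V_CE = 12.7 V > 0.2 V confirms active-region operation.

I_C ≈ 1.8 mA, V_CE ≈ 13 V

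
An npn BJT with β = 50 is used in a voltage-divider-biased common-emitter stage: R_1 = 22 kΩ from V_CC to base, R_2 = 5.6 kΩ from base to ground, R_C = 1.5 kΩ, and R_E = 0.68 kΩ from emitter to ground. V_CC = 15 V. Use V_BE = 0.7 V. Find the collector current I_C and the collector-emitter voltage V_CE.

I_C ≈ 3 mA, V_CE ≈ 8.4 V

Thevenize the base divider: V_Th = V_CC·R_2/(R_1+R_2) = 15×5.6/27.6 = 3.04 V, R_Th = R_1‖R_2 = 4.46 kΩ.
Base-emitter loop: V_Th = I_B·R_Th + V_BE + (β+1)I_B·R_E, so I_B = (3.04 − 0.7) / (4.46 + 51×0.68) = 0.0599 mA.
I_C = β·I_B = 50×0.0599 = 2.99 mA, and I_E = (β+1)I_B = 3.05 mA.
V_CE = V_CC − I_C·R_C − I_E·R_E = 15 − 2.99×1.5 − 3.05×0.68 = 8.43 V.
V_CE = 8.43 V > 0.2 V confirms active-region operation.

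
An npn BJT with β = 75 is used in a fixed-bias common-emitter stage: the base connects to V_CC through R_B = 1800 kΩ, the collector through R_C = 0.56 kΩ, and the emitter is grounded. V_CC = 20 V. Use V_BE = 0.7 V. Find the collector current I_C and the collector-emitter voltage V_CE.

Base loop: V_CC = I_B·R_B + V_BE, so I_B = (20 − 0.7)/1800 kΩ = 0.0107 mA.
In the active region I_C = β·I_B = 75 × 0.0107 = 0.804 mA.
Collector loop: V_CE = V_CC − I_C·R_C = 20 − 0.804×0.56 = 19.5 V.
Since V_CE = 19.5 V > V_CE(sat) ≈ 0.2 V, the transistor is in the active region as assumed.

I_C ≈ 0.8 mA, V_CE ≈ 20 V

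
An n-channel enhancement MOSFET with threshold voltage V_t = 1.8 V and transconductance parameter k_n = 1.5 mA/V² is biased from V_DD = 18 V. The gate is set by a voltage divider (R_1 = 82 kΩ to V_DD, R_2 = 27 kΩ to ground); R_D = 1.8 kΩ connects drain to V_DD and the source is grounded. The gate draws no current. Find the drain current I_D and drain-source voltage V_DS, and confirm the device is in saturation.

I_D ≈ 5.3 mA, V_DS ≈ 8.5 V

V_G = V_DD·R_2/(R_1+R_2) = 18×27/109 = 4.46 V. With the source grounded, V_GS = V_G = 4.46 V.
Assume saturation: I_D = (k_n/2)(V_GS − V_t)² = (1.5/2)×(4.46 − 1.8)² = 0.75×2.66² = 5.3 mA.
V_DS = V_DD − I_D·R_D = 18 − 5.3×1.8 = 8.46 V.
Saturation requires V_DS ≥ V_GS − V_t = 2.66 V; 8.46 ≥ 2.66 ✓.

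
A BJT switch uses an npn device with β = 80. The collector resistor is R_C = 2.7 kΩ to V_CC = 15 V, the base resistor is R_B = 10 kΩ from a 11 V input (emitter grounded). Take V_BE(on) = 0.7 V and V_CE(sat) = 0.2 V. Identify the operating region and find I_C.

Assume active: I_B = (11 − 0.7)/10 = 1.03 mA, giving I_C = β·I_B = 82.4 mA.
But then V_CE = 15 − 82.4×2.7 = -207 V < V_CE(sat) = 0.2 V — impossible in the active region.
So the transistor is saturated. With V_CE = 0.2 V, I_C = (V_CC − 0.2)/R_C = 14.8/2.7 = 5.48 mA.
Check: β·I_B = 82.4 mA > I_C = 5.48 mA, confirming saturation.

saturation; I_C ≈ 5.5 mA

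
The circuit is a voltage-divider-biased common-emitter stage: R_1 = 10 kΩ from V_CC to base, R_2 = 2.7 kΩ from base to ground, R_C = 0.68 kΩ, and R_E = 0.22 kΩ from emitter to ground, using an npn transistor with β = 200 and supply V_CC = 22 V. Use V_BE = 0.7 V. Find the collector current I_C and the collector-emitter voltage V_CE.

I_C ≈ 17 mA, V_CE ≈ 6.5 V

Thevenize the base divider: V_Th = V_CC·R_2/(R_1+R_2) = 22×2.7/12.7 = 4.68 V, R_Th = R_1‖R_2 = 2.13 kΩ.
Base-emitter loop: V_Th = I_B·R_Th + V_BE + (β+1)I_B·R_E, so I_B = (4.68 − 0.7) / (2.13 + 201×0.22) = 0.0858 mA.
I_C = β·I_B = 200×0.0858 = 17.2 mA, and I_E = (β+1)I_B = 17.2 mA.
V_CE = V_CC − I_C·R_C − I_E·R_E = 22 − 17.2×0.68 − 17.2×0.22 = 6.53 V.
V_CE = 6.53 V > 0.2 V confirms active-region operation.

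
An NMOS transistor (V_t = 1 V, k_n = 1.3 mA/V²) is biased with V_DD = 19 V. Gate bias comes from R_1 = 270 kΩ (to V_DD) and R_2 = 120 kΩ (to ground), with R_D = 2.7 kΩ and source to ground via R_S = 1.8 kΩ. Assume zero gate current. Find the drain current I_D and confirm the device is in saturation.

V_G = V_DD·R_2/(R_1+R_2) = 19×120/390 = 5.85 V.
Assume saturation: I_D = (k_n/2)(V_GS − V_t)² with V_GS = V_G − I_D·R_S = 5.85 − 1.8·I_D.
Substituting gives 2.11·I_D² − 12.3·I_D + 15.3 = 0, with roots I_D = 1.77 or 4.09 mA.
The root I_D = 4.09 mA gives V_GS = -1.51 V ≤ V_t, so take I_D = 1.77 mA.
Then V_GS = 2.65 V and V_DS = V_DD − I_D(R_D+R_S) = 19 − 1.77×4.5 = 11 V.
Saturation requires V_DS ≥ V_GS − V_t = 1.65 V; 11 ≥ 1.65 ✓.

I_D ≈ 1.8 mA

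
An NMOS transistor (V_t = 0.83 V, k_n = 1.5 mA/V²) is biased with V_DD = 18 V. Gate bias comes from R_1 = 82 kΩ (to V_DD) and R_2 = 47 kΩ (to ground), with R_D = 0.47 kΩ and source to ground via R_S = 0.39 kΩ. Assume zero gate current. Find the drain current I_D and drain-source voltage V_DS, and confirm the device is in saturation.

I_D ≈ 6.9 mA, V_DS ≈ 12 V

V_G = V_DD·R_2/(R_1+R_2) = 18×47/129 = 6.56 V.
Assume saturation: I_D = (k_n/2)(V_GS − V_t)² with V_GS = V_G − I_D·R_S = 6.56 − 0.39·I_D.
Substituting gives 0.114·I_D² − 4.35·I_D + 24.6 = 0, with roots I_D = 6.91 or 31.2 mA.
The root I_D = 31.2 mA gives V_GS = -5.62 V ≤ V_t, so take I_D = 6.91 mA.
Then V_GS = 3.86 V and V_DS = V_DD − I_D(R_D+R_S) = 18 − 6.91×0.86 = 12.1 V.
Saturation requires V_DS ≥ V_GS − V_t = 3.03 V; 12.1 ≥ 3.03 ✓.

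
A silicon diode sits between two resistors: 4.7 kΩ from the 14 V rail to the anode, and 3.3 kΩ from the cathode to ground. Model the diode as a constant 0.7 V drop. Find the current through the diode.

The two resistors are in series with the diode, so KVL gives 14 = I·4.7 + 0.7 + I·3.3.
I = (14 − 0.7) / (4.7 + 3.3) kΩ = 13.3 / 8 = 1.66 mA.

I ≈ 1.7 mA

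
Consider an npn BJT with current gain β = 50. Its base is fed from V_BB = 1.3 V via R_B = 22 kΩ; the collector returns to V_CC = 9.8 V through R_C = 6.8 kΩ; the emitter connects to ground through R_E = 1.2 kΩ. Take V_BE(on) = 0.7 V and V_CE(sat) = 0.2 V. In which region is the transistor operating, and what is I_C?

Assume active. Base-emitter loop: I_B = (V_BB − V_BE)/(R_B + (β+1)R_E) = (1.3 − 0.7)/(22 + 51×1.2) = 0.00721 mA.
I_C = β·I_B = 50×0.00721 = 0.361 mA.
V_CE = V_CC − I_C·R_C − I_E·R_E = 9.8 − 0.361×6.8 − 0.368×1.2 = 6.91 V > V_CE(sat), so the active-region assumption holds.

active; I_C ≈ 0.36 mA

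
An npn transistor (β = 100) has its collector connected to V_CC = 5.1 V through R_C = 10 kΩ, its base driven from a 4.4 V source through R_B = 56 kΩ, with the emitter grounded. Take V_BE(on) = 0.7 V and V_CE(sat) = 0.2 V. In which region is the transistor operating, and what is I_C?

saturation; I_C ≈ 0.49 mA

Assume active: I_B = (4.4 − 0.7)/56 = 0.0661 mA, giving I_C = β·I_B = 6.61 mA.
But then V_CE = 5.1 − 6.61×10 = -61 V < V_CE(sat) = 0.2 V — impossible in the active region.
So the transistor is saturated. With V_CE = 0.2 V, I_C = (V_CC − 0.2)/R_C = 4.9/10 = 0.49 mA.
Check: β·I_B = 6.61 mA > I_C = 0.49 mA, confirming saturation.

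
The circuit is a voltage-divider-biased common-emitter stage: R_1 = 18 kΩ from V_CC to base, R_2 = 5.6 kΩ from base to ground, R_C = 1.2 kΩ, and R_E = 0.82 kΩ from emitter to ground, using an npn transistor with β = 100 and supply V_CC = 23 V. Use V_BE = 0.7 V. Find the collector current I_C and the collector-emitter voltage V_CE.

Thevenize the base divider: V_Th = V_CC·R_2/(R_1+R_2) = 23×5.6/23.6 = 5.46 V, R_Th = R_1‖R_2 = 4.27 kΩ.
Base-emitter loop: V_Th = I_B·R_Th + V_BE + (β+1)I_B·R_E, so I_B = (5.46 − 0.7) / (4.27 + 101×0.82) = 0.0546 mA.
I_C = β·I_B = 100×0.0546 = 5.46 mA, and I_E = (β+1)I_B = 5.52 mA.
V_CE = V_CC − I_C·R_C − I_E·R_E = 23 − 5.46×1.2 − 5.52×0.82 = 11.9 V.
V_CE = 11.9 V > 0.2 V confirms active-region operation.

I_C ≈ 5.5 mA, V_CE ≈ 12 V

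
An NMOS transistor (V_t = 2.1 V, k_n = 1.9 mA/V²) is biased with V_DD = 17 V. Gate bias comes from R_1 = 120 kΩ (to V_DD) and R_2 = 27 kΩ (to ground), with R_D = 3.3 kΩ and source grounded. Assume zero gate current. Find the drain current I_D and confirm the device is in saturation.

V_G = V_DD·R_2/(R_1+R_2) = 17×27/147 = 3.12 V. With the source grounded, V_GS = V_G = 3.12 V.
Assume saturation: I_D = (k_n/2)(V_GS − V_t)² = (1.9/2)×(3.12 − 2.1)² = 0.95×1.02² = 0.993 mA.
V_DS = V_DD − I_D·R_D = 17 − 0.993×3.3 = 13.7 V.
Saturation requires V_DS ≥ V_GS − V_t = 1.02 V; 13.7 ≥ 1.02 ✓.

I_D ≈ 0.99 mA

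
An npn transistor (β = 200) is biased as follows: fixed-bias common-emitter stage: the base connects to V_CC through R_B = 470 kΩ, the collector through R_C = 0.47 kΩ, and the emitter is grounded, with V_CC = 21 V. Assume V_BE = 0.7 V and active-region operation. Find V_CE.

Base loop: V_CC = I_B·R_B + V_BE, so I_B = (21 − 0.7)/470 kΩ = 0.0432 mA.
In the active region I_C = β·I_B = 200 × 0.0432 = 8.64 mA.
Collector loop: V_CE = V_CC − I_C·R_C = 21 − 8.64×0.47 = 16.9 V.
Since V_CE = 16.9 V > V_CE(sat) ≈ 0.2 V, the transistor is in the active region as assumed.

V_CE ≈ 17 V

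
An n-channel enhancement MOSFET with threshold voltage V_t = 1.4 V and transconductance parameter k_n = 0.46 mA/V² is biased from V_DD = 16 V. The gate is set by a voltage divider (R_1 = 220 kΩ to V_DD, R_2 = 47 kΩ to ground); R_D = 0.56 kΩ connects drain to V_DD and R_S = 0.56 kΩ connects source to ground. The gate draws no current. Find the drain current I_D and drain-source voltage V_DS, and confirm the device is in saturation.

V_G = V_DD·R_2/(R_1+R_2) = 16×47/267 = 2.82 V.
Assume saturation: I_D = (k_n/2)(V_GS − V_t)² with V_GS = V_G − I_D·R_S = 2.82 − 0.56·I_D.
Substituting gives 0.0721·I_D² − 1.36·I_D + 0.461 = 0, with roots I_D = 0.344 or 18.6 mA.
The root I_D = 18.6 mA gives V_GS = -7.59 V ≤ V_t, so take I_D = 0.344 mA.
Then V_GS = 2.62 V and V_DS = V_DD − I_D(R_D+R_S) = 16 − 0.344×1.12 = 15.6 V.
Saturation requires V_DS ≥ V_GS − V_t = 1.22 V; 15.6 ≥ 1.22 ✓.

I_D ≈ 0.34 mA, V_DS ≈ 16 V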